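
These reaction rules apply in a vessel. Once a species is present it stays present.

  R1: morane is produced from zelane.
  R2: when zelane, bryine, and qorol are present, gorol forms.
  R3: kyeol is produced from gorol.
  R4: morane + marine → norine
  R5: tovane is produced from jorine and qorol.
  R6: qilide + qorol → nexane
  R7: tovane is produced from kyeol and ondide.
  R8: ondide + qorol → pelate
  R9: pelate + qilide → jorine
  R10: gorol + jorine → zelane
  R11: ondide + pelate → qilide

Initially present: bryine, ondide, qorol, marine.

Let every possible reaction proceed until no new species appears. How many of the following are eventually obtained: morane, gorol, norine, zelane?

0

morane would need zelane (R1), but zelane never forms.
gorol would need zelane, bryine, and qorol (R2), but zelane never forms.
norine would need morane and marine (R4), but morane never forms.
zelane would need gorol and jorine (R10), but gorol never forms.
None of the 4 are reached.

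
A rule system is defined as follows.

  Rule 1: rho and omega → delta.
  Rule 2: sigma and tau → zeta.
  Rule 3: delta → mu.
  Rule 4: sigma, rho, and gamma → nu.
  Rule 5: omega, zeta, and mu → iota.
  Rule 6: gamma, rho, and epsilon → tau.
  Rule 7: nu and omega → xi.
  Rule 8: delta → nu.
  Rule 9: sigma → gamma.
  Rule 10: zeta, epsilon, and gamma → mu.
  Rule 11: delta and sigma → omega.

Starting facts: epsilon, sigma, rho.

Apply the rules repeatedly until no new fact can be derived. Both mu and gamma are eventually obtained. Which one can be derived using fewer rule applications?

gamma: sigma holds, so gamma follows (Rule 9). [1 rule application]
mu: sigma holds, so gamma follows (Rule 9). From gamma, rho, and epsilon, Rule 6 gives tau. sigma and tau hold, so zeta follows (Rule 2). From zeta, epsilon, and gamma, Rule 10 gives mu. [4 rule applications]
gamma needs fewer.

gamma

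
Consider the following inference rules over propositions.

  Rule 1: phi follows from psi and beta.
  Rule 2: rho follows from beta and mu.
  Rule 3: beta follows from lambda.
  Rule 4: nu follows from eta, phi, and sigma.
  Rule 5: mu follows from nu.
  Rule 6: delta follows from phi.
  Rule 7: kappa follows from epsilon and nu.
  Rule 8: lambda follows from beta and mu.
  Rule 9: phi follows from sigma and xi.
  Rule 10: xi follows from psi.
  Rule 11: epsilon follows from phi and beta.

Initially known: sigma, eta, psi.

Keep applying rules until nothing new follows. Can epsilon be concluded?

No

epsilon would need phi and beta (Rule 11), but beta is never established.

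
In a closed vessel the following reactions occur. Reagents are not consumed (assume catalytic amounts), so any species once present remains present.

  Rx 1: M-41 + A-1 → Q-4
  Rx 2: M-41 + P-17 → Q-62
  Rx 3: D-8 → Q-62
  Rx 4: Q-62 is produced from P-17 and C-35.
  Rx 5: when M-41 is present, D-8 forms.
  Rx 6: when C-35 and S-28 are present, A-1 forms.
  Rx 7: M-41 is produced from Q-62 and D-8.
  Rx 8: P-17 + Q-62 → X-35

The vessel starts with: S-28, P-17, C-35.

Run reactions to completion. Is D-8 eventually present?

D-8 would need M-41 (Rx 5), but M-41 never forms.

No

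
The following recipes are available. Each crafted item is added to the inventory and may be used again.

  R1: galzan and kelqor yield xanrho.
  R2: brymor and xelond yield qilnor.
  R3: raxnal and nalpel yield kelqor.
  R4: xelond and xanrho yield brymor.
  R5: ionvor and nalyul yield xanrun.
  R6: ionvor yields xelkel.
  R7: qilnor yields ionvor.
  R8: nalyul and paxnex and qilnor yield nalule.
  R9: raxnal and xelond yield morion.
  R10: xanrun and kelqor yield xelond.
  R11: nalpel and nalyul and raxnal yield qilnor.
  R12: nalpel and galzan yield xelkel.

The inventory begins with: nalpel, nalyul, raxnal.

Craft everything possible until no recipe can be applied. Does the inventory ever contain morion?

nalpel and nalyul and raxnal → qilnor (R11).
raxnal and nalpel → kelqor (R3).
Using R7, qilnor makes ionvor.
Using R5, ionvor and nalyul make xanrun.
Using R10, xanrun and kelqor make xelond.
raxnal and xelond → morion (R9).

Yes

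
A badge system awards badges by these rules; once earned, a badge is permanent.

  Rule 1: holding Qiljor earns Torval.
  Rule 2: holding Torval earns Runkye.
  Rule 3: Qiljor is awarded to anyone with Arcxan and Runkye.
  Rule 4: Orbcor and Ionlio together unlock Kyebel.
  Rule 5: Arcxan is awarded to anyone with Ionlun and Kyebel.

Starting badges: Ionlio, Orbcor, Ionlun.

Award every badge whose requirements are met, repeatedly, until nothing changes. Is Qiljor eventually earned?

No

Qiljor would need Arcxan and Runkye (Rule 3), but Runkye is never earned.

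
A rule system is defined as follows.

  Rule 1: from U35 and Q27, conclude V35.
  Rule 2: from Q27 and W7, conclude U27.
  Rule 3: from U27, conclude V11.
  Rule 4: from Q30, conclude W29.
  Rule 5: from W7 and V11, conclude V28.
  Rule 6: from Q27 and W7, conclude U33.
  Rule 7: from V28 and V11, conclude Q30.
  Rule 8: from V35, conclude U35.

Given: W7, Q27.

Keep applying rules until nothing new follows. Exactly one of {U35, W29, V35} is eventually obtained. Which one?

W29

Q27 and W7 hold, so U27 follows (Rule 2).
U27 holds, so V11 follows (Rule 3).
From W7 and V11, Rule 5 gives V28.
From V28 and V11, Rule 7 gives Q30.
From Q30, Rule 4 gives W29.
V35 would need U35 and Q27 (Rule 1), but U35 is never established. U35 would need V35 (Rule 8), but V35 is never established.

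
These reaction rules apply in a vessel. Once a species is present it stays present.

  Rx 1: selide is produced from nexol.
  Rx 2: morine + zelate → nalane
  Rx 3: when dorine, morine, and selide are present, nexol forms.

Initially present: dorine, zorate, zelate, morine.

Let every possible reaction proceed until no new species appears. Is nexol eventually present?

No

nexol would need dorine, morine, and selide (Rx 3), but selide never forms.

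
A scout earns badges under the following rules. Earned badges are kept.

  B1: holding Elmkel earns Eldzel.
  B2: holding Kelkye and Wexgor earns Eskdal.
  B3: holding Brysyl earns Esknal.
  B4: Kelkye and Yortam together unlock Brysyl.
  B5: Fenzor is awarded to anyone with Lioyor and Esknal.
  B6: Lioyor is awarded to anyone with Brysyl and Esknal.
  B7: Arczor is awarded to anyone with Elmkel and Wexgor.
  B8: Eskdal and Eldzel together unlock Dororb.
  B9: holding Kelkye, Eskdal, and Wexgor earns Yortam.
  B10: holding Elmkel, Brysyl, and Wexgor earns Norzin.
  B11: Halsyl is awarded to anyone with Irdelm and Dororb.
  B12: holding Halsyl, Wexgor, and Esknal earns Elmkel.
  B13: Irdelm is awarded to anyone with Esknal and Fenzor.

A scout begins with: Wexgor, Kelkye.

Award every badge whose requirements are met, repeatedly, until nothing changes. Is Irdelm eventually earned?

Yes

With Kelkye and Wexgor, Eskdal is earned (B2).
With Kelkye, Eskdal, and Wexgor, Yortam is earned (B9).
With Kelkye and Yortam, Brysyl is earned (B4).
With Brysyl, Esknal is earned (B3).
With Brysyl and Esknal, Lioyor is earned (B6).
With Lioyor and Esknal, Fenzor is earned (B5).
With Esknal and Fenzor, Irdelm is earned (B13).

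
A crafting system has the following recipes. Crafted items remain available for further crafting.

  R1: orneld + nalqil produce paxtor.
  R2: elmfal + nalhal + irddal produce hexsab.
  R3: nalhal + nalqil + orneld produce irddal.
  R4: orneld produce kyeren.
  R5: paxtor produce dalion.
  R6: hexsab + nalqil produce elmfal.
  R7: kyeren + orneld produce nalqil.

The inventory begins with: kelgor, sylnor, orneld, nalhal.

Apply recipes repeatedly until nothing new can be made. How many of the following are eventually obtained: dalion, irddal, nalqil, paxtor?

Using R4, orneld makes kyeren.
Using R7, kyeren and orneld make nalqil.
nalhal + nalqil + orneld → irddal (R3).
orneld + nalqil → paxtor (R1).
paxtor → dalion (R5).
dalion: reached.
irddal: reached.
nalqil: reached.
paxtor: reached.
All 4 are reached.

4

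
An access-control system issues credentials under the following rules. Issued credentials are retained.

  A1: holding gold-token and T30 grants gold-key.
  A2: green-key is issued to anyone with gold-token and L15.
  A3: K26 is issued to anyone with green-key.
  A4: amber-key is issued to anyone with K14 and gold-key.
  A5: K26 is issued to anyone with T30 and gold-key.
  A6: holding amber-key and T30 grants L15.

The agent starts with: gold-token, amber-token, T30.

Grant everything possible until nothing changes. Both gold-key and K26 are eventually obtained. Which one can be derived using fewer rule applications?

gold-key

gold-key: Holding gold-token and T30 grants gold-key (A1). [1 rule application]
K26: Holding gold-token and T30 grants gold-key (A1). Holding T30 and gold-key grants K26 (A5). [2 rule applications]
gold-key needs fewer.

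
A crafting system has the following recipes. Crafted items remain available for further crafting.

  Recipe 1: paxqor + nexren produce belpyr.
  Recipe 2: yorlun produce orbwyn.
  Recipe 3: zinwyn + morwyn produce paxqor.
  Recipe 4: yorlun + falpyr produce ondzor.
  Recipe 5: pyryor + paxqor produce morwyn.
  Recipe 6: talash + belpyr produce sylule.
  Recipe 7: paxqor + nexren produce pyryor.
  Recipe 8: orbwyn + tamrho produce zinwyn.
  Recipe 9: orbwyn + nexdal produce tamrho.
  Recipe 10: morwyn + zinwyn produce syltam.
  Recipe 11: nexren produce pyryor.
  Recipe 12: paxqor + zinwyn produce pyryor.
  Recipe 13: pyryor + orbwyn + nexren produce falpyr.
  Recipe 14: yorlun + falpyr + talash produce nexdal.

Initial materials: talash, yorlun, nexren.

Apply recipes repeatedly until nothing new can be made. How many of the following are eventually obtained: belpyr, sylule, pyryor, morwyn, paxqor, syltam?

Using Recipe 11, nexren makes pyryor.
belpyr would need paxqor and nexren (Recipe 1), but paxqor is never obtained.
sylule would need talash and belpyr (Recipe 6), but belpyr is never obtained.
pyryor: reached.
morwyn would need pyryor and paxqor (Recipe 5), but paxqor is never obtained.
paxqor would need zinwyn and morwyn (Recipe 3), but morwyn is never obtained.
syltam would need morwyn and zinwyn (Recipe 10), but morwyn is never obtained.
Reached: pyryor — 1 of the 6.

1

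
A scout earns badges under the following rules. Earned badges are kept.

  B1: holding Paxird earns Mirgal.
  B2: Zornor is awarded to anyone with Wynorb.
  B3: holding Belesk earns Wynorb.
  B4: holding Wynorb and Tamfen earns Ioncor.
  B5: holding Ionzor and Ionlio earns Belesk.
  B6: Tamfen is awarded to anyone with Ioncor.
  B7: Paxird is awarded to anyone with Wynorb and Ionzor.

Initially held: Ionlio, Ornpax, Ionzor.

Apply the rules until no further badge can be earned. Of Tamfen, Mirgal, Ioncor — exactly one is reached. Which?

Mirgal

With Ionzor and Ionlio, Belesk is earned (B5).
With Belesk, Wynorb is earned (B3).
With Wynorb and Ionzor, Paxird is earned (B7).
With Paxird, Mirgal is earned (B1).
Tamfen would need Ioncor (B6), but Ioncor is never earned. Ioncor would need Wynorb and Tamfen (B4), but Tamfen is never earned.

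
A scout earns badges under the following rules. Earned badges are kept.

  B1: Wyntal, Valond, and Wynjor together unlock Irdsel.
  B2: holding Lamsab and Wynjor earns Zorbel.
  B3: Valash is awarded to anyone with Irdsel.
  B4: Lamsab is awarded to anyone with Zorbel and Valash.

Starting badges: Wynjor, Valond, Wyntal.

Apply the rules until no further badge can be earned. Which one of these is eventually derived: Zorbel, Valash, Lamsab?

With Wyntal, Valond, and Wynjor, Irdsel is earned (B1).
With Irdsel, Valash is earned (B3).
Zorbel would need Lamsab and Wynjor (B2), but Lamsab is never earned. Lamsab would need Zorbel and Valash (B4), but Zorbel is never earned.

Valash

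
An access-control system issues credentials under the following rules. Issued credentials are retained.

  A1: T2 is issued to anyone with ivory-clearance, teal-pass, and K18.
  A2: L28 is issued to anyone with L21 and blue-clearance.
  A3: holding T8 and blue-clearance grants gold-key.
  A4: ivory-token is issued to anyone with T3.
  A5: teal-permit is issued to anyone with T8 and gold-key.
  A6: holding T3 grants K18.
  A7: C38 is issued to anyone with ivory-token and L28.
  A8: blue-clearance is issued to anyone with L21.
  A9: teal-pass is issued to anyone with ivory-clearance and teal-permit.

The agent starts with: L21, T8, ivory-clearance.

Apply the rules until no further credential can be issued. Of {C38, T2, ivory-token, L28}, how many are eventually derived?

1

Holding L21 grants blue-clearance (A8).
Holding L21 and blue-clearance grants L28 (A2).
C38 would need ivory-token and L28 (A7), but ivory-token is never granted.
T2 would need ivory-clearance, teal-pass, and K18 (A1), but K18 is never granted.
ivory-token would need T3 (A4), but T3 is never granted.
L28: reached.
Reached: L28 — 1 of the 4.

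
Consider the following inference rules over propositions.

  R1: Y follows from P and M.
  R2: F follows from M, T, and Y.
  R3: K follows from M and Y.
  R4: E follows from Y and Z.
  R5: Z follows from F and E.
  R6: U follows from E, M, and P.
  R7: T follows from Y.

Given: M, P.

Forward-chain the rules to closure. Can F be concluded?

From P and M, R1 gives Y.
Y holds, so T follows (R7).
M, T, and Y hold, so F follows (R2).

Yes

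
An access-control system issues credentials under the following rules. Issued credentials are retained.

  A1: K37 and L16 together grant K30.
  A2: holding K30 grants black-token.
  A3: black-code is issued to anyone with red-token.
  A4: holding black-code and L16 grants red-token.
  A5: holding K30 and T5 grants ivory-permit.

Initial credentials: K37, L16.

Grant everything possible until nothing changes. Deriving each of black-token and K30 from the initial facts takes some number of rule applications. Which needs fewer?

K30

K30: Holding K37 and L16 grants K30 (A1). [1 rule application]
black-token: Holding K37 and L16 grants K30 (A1). Holding K30 grants black-token (A2). [2 rule applications]
K30 needs fewer.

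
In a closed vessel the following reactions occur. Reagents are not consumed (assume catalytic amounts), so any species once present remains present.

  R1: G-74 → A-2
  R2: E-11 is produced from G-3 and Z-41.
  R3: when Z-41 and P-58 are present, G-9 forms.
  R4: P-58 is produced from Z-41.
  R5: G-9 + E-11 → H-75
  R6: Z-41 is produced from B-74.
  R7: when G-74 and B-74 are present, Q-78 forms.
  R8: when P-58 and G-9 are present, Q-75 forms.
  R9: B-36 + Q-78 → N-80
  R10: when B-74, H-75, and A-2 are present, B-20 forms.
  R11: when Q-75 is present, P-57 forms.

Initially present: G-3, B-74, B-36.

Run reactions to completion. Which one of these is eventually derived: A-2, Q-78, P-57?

B-74 present → Z-41 forms (R6).
Z-41 present → P-58 forms (R4).
Z-41 and P-58 present → G-9 forms (R3).
P-58 and G-9 present → Q-75 forms (R8).
Q-75 present → P-57 forms (R11).
A-2 would need G-74 (R1), but G-74 never forms. Q-78 would need G-74 and B-74 (R7), but G-74 never forms.

P-57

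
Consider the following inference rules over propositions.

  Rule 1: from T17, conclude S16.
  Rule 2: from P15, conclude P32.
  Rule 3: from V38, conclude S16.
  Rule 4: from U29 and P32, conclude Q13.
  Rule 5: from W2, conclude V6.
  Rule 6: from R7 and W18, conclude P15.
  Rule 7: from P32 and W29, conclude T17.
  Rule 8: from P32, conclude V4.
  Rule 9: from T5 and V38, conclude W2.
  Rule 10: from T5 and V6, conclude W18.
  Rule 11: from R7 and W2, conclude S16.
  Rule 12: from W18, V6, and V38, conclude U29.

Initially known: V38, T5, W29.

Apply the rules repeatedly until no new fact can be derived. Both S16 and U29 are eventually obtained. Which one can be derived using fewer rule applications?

S16

S16: V38 holds, so S16 follows (Rule 3). [1 rule application]
U29: T5 and V38 hold, so W2 follows (Rule 9). From W2, Rule 5 gives V6. From T5 and V6, Rule 10 gives W18. From W18, V6, and V38, Rule 12 gives U29. [4 rule applications]
S16 needs fewer.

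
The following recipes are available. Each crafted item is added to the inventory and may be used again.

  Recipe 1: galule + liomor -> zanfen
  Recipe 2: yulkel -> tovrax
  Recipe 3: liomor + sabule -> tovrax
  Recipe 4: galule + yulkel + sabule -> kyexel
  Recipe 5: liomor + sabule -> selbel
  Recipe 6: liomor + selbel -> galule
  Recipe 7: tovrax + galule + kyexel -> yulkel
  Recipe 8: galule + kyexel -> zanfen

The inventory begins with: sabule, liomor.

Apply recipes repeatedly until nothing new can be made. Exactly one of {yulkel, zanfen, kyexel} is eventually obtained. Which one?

zanfen

Using Recipe 5, liomor and sabule make selbel.
liomor + selbel -> galule (Recipe 6).
galule + liomor -> zanfen (Recipe 1).
yulkel would need tovrax, galule, and kyexel (Recipe 7), but kyexel is never obtained. kyexel would need galule, yulkel, and sabule (Recipe 4), but yulkel is never obtained.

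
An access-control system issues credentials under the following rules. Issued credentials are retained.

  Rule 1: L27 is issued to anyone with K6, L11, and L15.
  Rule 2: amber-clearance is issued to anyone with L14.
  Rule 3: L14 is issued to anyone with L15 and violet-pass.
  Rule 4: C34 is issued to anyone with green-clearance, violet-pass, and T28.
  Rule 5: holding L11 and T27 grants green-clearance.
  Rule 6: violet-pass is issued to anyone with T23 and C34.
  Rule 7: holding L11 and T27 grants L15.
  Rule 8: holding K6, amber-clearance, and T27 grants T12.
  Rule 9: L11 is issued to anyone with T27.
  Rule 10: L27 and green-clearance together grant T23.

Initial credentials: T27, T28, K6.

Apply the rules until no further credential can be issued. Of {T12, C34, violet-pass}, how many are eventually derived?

0

T12 would need K6, amber-clearance, and T27 (Rule 8), but amber-clearance is never granted.
C34 would need green-clearance, violet-pass, and T28 (Rule 4), but violet-pass is never granted.
violet-pass would need T23 and C34 (Rule 6), but C34 is never granted.
None of the 3 are reached.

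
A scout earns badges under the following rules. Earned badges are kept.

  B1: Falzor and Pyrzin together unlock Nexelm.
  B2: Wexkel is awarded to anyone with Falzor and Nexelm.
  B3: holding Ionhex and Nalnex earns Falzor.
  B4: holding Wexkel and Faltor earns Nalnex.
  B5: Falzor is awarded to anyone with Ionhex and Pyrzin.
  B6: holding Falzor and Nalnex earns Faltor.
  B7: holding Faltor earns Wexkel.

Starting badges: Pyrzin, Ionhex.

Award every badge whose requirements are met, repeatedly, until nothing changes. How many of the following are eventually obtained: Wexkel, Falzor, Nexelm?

3

With Ionhex and Pyrzin, Falzor is earned (B5).
With Falzor and Pyrzin, Nexelm is earned (B1).
With Falzor and Nexelm, Wexkel is earned (B2).
Wexkel: reached.
Falzor: reached.
Nexelm: reached.
All 3 are reached.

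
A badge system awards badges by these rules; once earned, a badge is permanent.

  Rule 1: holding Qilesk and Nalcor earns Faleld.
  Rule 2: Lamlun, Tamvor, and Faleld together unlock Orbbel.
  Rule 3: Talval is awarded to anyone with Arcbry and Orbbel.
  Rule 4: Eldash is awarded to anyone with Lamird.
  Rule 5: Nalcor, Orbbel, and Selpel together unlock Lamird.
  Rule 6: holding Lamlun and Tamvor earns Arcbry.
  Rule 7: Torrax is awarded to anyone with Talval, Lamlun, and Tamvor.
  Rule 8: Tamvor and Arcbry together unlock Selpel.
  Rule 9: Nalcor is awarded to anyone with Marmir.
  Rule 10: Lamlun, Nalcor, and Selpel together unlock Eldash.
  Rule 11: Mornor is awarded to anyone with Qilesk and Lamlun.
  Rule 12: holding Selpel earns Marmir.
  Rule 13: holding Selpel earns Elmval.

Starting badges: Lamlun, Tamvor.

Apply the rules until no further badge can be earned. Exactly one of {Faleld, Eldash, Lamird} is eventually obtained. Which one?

With Lamlun and Tamvor, Arcbry is earned (Rule 6).
With Tamvor and Arcbry, Selpel is earned (Rule 8).
With Selpel, Marmir is earned (Rule 12).
With Marmir, Nalcor is earned (Rule 9).
With Lamlun, Nalcor, and Selpel, Eldash is earned (Rule 10).
Faleld would need Qilesk and Nalcor (Rule 1), but Qilesk is never earned. Lamird would need Nalcor, Orbbel, and Selpel (Rule 5), but Orbbel is never earned.

Eldash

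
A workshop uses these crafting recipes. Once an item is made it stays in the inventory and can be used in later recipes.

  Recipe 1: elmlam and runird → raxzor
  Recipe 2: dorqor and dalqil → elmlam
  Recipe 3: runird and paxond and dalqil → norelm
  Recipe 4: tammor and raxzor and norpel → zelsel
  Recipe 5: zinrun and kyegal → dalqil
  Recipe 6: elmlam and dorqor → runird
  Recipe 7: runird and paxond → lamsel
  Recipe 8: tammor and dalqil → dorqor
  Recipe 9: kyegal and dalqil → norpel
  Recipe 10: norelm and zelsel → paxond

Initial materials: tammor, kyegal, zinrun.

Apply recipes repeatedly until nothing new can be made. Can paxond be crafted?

No

paxond would need norelm and zelsel (Recipe 10), but norelm is never obtained.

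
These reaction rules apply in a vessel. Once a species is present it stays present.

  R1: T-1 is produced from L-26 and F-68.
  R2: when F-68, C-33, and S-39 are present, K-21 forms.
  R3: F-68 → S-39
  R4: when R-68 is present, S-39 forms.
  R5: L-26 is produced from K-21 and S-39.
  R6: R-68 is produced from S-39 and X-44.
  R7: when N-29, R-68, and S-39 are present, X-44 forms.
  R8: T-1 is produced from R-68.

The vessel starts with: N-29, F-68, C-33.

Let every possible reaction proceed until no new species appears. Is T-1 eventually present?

Yes

F-68 present → S-39 forms (R3).
F-68, C-33, and S-39 present → K-21 forms (R2).
K-21 and S-39 present → L-26 forms (R5).
L-26 and F-68 present → T-1 forms (R1).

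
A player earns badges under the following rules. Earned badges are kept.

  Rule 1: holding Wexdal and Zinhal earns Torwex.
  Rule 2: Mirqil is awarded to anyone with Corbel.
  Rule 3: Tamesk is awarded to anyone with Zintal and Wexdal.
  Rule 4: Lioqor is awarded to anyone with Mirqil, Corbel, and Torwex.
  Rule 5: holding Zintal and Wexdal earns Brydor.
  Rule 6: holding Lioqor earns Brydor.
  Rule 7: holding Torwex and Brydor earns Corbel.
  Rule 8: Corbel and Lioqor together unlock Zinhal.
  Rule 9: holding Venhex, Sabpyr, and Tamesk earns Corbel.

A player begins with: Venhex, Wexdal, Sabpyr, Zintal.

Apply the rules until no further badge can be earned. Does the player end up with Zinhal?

Zinhal would need Corbel and Lioqor (Rule 8), but Lioqor is never earned.

No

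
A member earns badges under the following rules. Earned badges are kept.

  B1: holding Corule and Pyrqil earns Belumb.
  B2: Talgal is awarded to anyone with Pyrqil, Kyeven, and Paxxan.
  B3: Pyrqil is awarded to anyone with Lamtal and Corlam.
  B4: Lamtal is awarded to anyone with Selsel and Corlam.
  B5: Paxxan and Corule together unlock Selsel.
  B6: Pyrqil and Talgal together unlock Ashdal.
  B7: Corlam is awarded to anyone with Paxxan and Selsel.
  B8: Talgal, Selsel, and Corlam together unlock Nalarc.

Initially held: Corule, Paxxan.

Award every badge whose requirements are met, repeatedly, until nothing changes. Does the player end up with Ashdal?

Ashdal would need Pyrqil and Talgal (B6), but Talgal is never earned.

No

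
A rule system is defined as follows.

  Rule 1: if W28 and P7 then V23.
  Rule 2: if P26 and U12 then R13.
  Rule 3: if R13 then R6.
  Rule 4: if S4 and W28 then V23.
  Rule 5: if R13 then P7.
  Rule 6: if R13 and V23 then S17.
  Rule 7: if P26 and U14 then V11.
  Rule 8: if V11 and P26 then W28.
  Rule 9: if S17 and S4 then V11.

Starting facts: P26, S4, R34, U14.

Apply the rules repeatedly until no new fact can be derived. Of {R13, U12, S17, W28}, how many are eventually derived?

1

P26 and U14 hold, so V11 follows (Rule 7).
V11 and P26 hold, so W28 follows (Rule 8).
R13 would need P26 and U12 (Rule 2), but U12 is never established.
No rule produces U12, and it is not given.
S17 would need R13 and V23 (Rule 6), but R13 is never established.
W28: reached.
Reached: W28 — 1 of the 4.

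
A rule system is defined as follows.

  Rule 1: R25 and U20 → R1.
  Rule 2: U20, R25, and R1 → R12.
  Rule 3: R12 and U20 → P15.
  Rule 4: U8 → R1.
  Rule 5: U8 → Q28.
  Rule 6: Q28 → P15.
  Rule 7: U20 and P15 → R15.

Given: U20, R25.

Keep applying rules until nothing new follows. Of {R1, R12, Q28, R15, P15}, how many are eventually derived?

4

From R25 and U20, Rule 1 gives R1.
From U20, R25, and R1, Rule 2 gives R12.
From R12 and U20, Rule 3 gives P15.
U20 and P15 hold, so R15 follows (Rule 7).
R1: reached.
R12: reached.
Q28 would need U8 (Rule 5), but U8 is never established.
R15: reached.
P15: reached.
Reached: R1, R12, R15, and P15 — 4 of the 5.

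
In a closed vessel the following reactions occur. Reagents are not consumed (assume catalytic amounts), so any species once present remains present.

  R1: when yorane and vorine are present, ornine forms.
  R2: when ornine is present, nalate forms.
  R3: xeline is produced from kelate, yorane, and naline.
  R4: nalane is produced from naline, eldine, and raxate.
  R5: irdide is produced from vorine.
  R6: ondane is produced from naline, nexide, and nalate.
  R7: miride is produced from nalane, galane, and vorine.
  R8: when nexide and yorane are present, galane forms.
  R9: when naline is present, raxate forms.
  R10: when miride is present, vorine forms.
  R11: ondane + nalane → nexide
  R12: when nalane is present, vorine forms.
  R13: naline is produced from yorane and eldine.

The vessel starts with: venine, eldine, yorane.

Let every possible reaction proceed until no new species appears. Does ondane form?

No

ondane would need naline, nexide, and nalate (R6), but nexide never forms.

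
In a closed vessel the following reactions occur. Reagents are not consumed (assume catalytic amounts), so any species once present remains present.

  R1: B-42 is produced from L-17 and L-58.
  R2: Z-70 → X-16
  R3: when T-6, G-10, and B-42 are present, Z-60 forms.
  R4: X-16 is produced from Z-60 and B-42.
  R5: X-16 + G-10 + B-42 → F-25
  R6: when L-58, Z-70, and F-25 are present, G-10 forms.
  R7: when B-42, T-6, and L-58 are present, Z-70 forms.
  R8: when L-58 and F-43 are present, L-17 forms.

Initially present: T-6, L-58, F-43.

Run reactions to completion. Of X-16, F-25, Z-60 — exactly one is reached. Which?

X-16

L-58 and F-43 present → L-17 forms (R8).
L-17 and L-58 present → B-42 forms (R1).
B-42, T-6, and L-58 present → Z-70 forms (R7).
Z-70 present → X-16 forms (R2).
Z-60 would need T-6, G-10, and B-42 (R3), but G-10 never forms. F-25 would need X-16, G-10, and B-42 (R5), but G-10 never forms.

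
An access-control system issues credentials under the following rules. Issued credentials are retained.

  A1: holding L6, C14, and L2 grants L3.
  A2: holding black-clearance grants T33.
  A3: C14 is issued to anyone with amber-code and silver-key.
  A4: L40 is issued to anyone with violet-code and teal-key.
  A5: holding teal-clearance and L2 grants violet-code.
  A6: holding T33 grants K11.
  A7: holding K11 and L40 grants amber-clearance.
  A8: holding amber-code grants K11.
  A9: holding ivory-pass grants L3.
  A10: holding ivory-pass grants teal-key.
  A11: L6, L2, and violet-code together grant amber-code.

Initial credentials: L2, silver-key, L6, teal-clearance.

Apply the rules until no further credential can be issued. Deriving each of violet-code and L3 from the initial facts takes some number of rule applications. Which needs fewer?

violet-code: Holding teal-clearance and L2 grants violet-code (A5). [1 rule application]
L3: Holding teal-clearance and L2 grants violet-code (A5). Holding L6, L2, and violet-code grants amber-code (A11). Holding amber-code and silver-key grants C14 (A3). Holding L6, C14, and L2 grants L3 (A1). [4 rule applications]
violet-code needs fewer.

violet-code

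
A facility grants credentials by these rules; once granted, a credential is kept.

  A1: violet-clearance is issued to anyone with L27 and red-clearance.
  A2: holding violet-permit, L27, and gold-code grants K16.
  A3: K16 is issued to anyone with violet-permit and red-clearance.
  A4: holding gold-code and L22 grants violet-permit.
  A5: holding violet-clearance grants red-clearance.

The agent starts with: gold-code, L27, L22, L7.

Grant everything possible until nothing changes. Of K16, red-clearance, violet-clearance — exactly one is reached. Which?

K16

Holding gold-code and L22 grants violet-permit (A4).
Holding violet-permit, L27, and gold-code grants K16 (A2).
violet-clearance would need L27 and red-clearance (A1), but red-clearance is never granted. red-clearance would need violet-clearance (A5), but violet-clearance is never granted.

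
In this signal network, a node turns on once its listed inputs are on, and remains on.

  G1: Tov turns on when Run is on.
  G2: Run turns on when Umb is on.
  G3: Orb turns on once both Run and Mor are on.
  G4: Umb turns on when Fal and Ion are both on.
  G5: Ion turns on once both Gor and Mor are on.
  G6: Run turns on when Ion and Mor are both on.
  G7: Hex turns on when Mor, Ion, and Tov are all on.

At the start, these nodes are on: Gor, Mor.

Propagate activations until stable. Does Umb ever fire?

No

Umb would need Fal and Ion (G4), but Fal never turns on.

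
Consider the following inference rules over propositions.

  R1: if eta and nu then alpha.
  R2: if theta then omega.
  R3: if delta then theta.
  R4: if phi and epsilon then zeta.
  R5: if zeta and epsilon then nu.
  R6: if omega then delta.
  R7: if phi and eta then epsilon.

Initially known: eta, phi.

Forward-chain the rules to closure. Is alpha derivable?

phi and eta hold, so epsilon follows (R7).
phi and epsilon hold, so zeta follows (R4).
From zeta and epsilon, R5 gives nu.
eta and nu hold, so alpha follows (R1).

Yes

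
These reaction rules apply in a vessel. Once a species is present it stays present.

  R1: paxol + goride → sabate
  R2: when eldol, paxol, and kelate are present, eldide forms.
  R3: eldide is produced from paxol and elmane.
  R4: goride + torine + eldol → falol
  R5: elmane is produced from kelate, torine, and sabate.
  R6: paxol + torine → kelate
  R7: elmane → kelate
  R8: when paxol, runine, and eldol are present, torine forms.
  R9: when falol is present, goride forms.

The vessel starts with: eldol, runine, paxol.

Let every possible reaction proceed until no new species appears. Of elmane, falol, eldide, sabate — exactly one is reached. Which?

paxol, runine, and eldol present → torine forms (R8).
paxol and torine present → kelate forms (R6).
eldol, paxol, and kelate present → eldide forms (R2).
sabate would need paxol and goride (R1), but goride never forms. elmane would need kelate, torine, and sabate (R5), but sabate never forms. falol would need goride, torine, and eldol (R4), but goride never forms.

eldide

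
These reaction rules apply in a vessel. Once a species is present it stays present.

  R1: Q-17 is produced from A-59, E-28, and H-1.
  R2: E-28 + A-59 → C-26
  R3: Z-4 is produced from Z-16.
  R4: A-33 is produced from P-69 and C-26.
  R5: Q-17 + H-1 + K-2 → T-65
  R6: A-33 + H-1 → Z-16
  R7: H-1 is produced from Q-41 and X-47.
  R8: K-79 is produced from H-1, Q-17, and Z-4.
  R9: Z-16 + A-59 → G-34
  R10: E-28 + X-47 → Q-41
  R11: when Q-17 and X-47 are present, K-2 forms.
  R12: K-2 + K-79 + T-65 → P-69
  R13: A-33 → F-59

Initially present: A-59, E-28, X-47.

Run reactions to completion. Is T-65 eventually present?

Yes

E-28 and X-47 present → Q-41 forms (R10).
Q-41 and X-47 present → H-1 forms (R7).
A-59, E-28, and H-1 present → Q-17 forms (R1).
Q-17 and X-47 present → K-2 forms (R11).
Q-17, H-1, and K-2 present → T-65 forms (R5).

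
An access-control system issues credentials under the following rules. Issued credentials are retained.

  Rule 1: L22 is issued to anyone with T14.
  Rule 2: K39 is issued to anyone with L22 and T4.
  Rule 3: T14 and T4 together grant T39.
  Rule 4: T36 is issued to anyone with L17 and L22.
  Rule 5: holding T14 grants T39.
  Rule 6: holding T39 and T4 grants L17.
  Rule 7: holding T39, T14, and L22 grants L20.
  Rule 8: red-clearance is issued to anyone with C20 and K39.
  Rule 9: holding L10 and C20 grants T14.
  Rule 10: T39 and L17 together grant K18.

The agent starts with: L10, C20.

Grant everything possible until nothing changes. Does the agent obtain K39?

K39 would need L22 and T4 (Rule 2), but T4 is never granted.

No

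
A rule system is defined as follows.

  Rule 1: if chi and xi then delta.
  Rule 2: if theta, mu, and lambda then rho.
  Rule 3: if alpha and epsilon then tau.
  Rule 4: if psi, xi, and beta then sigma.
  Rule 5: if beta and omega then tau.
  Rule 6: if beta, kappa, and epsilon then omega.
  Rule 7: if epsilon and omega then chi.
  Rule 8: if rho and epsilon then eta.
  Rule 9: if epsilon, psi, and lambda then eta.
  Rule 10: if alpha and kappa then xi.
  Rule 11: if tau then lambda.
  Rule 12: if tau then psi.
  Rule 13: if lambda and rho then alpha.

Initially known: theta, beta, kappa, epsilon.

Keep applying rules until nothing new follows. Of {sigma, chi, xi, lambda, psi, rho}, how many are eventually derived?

beta, kappa, and epsilon hold, so omega follows (Rule 6).
beta and omega hold, so tau follows (Rule 5).
From epsilon and omega, Rule 7 gives chi.
From tau, Rule 11 gives lambda.
From tau, Rule 12 gives psi.
sigma would need psi, xi, and beta (Rule 4), but xi is never established.
chi: reached.
xi would need alpha and kappa (Rule 10), but alpha is never established.
lambda: reached.
psi: reached.
rho would need theta, mu, and lambda (Rule 2), but mu is never established.
Reached: chi, lambda, and psi — 3 of the 6.

3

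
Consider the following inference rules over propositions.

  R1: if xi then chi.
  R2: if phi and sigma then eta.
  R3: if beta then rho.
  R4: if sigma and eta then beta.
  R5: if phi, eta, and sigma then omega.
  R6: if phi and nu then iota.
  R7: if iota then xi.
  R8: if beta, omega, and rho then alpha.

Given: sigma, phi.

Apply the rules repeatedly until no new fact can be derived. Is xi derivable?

xi would need iota (R7), but iota is never established.

No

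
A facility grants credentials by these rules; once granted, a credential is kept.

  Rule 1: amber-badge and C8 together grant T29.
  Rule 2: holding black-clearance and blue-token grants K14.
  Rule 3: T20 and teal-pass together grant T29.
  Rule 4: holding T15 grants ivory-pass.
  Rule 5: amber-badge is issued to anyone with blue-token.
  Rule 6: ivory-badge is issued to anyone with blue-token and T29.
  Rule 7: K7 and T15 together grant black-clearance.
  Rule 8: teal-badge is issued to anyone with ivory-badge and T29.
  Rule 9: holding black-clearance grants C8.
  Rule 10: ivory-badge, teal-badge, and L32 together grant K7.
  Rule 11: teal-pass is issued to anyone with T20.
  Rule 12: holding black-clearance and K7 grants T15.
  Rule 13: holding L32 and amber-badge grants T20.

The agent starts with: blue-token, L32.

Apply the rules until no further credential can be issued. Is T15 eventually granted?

T15 would need black-clearance and K7 (Rule 12), but black-clearance is never granted.

No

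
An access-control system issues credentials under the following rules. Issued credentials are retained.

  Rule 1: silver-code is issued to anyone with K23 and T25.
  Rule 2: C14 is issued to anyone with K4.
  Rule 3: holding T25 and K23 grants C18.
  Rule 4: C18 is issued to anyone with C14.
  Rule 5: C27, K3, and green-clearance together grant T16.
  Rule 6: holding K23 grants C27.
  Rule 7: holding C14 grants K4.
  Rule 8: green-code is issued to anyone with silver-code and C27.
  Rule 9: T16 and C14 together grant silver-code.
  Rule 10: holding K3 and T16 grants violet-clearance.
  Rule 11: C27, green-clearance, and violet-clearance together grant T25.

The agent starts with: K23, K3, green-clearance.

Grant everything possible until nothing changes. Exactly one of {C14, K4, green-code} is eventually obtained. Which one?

green-code

Holding K23 grants C27 (Rule 6).
Holding C27, K3, and green-clearance grants T16 (Rule 5).
Holding K3 and T16 grants violet-clearance (Rule 10).
Holding C27, green-clearance, and violet-clearance grants T25 (Rule 11).
Holding K23 and T25 grants silver-code (Rule 1).
Holding silver-code and C27 grants green-code (Rule 8).
C14 would need K4 (Rule 2), but K4 is never granted. K4 would need C14 (Rule 7), but C14 is never granted.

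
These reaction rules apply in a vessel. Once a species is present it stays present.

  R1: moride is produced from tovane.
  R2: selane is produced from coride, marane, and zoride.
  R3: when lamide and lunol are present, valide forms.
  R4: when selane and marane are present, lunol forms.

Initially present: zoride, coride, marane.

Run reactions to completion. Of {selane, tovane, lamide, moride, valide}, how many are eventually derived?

1

coride, marane, and zoride present → selane forms (R2).
selane: reached.
No rule produces tovane, and it is not given.
No rule produces lamide, and it is not given.
moride would need tovane (R1), but tovane never forms.
valide would need lamide and lunol (R3), but lamide never forms.
Reached: selane — 1 of the 5.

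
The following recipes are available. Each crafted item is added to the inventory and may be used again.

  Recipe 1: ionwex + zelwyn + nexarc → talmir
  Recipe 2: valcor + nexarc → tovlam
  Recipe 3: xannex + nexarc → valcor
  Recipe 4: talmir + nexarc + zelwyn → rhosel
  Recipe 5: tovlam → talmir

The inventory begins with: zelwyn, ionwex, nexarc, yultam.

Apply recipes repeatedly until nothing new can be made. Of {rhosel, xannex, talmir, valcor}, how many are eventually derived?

Using Recipe 1, ionwex, zelwyn, and nexarc make talmir.
Using Recipe 4, talmir, nexarc, and zelwyn make rhosel.
rhosel: reached.
No rule produces xannex, and it is not given.
talmir: reached.
valcor would need xannex and nexarc (Recipe 3), but xannex is never obtained.
Reached: rhosel and talmir — 2 of the 4.

2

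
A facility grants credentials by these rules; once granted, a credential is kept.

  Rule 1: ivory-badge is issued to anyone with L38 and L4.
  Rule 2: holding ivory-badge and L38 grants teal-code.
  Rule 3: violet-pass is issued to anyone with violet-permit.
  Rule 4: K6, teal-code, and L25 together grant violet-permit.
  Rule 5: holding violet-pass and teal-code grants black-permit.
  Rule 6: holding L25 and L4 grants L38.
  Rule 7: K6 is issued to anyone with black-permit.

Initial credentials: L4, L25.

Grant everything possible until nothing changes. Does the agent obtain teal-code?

Yes

Holding L25 and L4 grants L38 (Rule 6).
Holding L38 and L4 grants ivory-badge (Rule 1).
Holding ivory-badge and L38 grants teal-code (Rule 2).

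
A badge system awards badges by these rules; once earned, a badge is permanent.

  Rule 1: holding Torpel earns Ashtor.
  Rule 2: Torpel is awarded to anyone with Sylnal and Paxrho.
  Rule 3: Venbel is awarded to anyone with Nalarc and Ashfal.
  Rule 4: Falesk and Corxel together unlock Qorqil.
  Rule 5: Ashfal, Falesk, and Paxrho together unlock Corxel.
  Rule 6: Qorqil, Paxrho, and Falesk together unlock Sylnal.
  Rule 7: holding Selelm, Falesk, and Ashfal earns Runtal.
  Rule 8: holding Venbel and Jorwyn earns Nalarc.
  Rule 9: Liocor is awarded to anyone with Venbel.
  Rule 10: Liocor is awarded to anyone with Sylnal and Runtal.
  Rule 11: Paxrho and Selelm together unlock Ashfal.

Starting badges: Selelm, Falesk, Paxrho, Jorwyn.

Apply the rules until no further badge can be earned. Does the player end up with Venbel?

No

Venbel would need Nalarc and Ashfal (Rule 3), but Nalarc is never earned.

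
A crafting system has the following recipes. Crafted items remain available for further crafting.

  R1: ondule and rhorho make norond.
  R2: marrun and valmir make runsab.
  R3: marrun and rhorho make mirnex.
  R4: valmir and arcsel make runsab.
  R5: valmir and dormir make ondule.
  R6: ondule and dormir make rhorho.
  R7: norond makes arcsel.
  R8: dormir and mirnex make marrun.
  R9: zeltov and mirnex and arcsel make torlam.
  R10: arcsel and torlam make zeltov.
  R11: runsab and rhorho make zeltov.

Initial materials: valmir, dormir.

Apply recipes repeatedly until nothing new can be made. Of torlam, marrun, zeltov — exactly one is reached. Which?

valmir and dormir → ondule (R5).
ondule and dormir → rhorho (R6).
Using R1, ondule and rhorho make norond.
norond → arcsel (R7).
valmir and arcsel → runsab (R4).
Using R11, runsab and rhorho make zeltov.
torlam would need zeltov, mirnex, and arcsel (R9), but mirnex is never obtained. marrun would need dormir and mirnex (R8), but mirnex is never obtained.

zeltov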